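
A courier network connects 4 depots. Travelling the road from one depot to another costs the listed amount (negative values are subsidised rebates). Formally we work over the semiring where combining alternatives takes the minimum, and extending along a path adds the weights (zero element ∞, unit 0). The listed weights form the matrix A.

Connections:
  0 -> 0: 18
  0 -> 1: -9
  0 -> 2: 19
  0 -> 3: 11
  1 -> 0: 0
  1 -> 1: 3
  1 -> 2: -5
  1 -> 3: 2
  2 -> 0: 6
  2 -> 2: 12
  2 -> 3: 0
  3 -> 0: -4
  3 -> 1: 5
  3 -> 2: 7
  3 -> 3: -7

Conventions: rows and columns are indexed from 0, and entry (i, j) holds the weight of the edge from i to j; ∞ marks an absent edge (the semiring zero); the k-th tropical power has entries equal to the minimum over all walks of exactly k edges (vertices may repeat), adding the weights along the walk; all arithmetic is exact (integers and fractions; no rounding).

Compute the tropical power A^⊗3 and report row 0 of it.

A^⊗2:
  [-9, -6, -14, -7]
  [-2, -9, -2, -5]
  [-4, -3, 7, -7]
  [-11, -13, 0, -14]
A^⊗3:
  [-11, -18, -11, -14]
  [-9, -11, -14, -12]
  [-11, -13, -8, -14]
  [-18, -20, -18, -21]
Answer: row 0 of A^⊗3 = [-11, -18, -11, -14]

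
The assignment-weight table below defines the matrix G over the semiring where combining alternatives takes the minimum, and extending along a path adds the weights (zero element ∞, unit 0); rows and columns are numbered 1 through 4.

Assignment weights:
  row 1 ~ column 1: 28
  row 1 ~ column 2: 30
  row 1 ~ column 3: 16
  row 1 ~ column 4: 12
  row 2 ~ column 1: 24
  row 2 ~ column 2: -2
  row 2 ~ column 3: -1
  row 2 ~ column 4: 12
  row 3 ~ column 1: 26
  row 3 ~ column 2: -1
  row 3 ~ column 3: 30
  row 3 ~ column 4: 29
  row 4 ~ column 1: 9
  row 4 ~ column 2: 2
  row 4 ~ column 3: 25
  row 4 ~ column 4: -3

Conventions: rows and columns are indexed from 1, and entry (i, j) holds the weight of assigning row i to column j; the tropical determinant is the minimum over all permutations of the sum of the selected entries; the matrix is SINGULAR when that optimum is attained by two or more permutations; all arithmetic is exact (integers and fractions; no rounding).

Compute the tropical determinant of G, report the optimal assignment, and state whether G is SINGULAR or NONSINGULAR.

σ = (1, 2, 3, 4): 28 + (-2) + 30 + (-3) = 53
σ = (1, 2, 4, 3): 28 + (-2) + 29 + 25 = 80
σ = (1, 3, 2, 4): 28 + (-1) + (-1) + (-3) = 23
σ = (1, 3, 4, 2): 28 + (-1) + 29 + 2 = 58
σ = (1, 4, 2, 3): 28 + 12 + (-1) + 25 = 64
σ = (1, 4, 3, 2): 28 + 12 + 30 + 2 = 72
σ = (2, 1, 3, 4): 30 + 24 + 30 + (-3) = 81
σ = (2, 1, 4, 3): 30 + 24 + 29 + 25 = 108
σ = (2, 3, 1, 4): 30 + (-1) + 26 + (-3) = 52
σ = (2, 3, 4, 1): 30 + (-1) + 29 + 9 = 67
σ = (2, 4, 1, 3): 30 + 12 + 26 + 25 = 93
σ = (2, 4, 3, 1): 30 + 12 + 30 + 9 = 81
σ = (3, 1, 2, 4): 16 + 24 + (-1) + (-3) = 36
σ = (3, 1, 4, 2): 16 + 24 + 29 + 2 = 71
σ = (3, 2, 1, 4): 16 + (-2) + 26 + (-3) = 37
σ = (3, 2, 4, 1): 16 + (-2) + 29 + 9 = 52
σ = (3, 4, 1, 2): 16 + 12 + 26 + 2 = 56
σ = (3, 4, 2, 1): 16 + 12 + (-1) + 9 = 36
σ = (4, 1, 2, 3): 12 + 24 + (-1) + 25 = 60
σ = (4, 1, 3, 2): 12 + 24 + 30 + 2 = 68
σ = (4, 2, 1, 3): 12 + (-2) + 26 + 25 = 61
σ = (4, 2, 3, 1): 12 + (-2) + 30 + 9 = 49
σ = (4, 3, 1, 2): 12 + (-1) + 26 + 2 = 39
σ = (4, 3, 2, 1): 12 + (-1) + (-1) + 9 = 19
Optimal value attained by: σ = (4, 3, 2, 1).
Answer: det⊕(G) = 19; verdict: NONSINGULAR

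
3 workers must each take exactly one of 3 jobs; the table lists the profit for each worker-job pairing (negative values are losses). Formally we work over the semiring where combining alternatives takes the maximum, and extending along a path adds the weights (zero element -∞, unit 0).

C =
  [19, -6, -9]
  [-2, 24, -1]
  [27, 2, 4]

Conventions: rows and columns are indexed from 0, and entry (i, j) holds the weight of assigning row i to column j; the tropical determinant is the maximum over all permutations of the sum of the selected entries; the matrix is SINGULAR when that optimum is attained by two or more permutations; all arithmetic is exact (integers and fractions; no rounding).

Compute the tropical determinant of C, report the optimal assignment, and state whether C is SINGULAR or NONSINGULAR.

σ = (0, 1, 2): 19 + 24 + 4 = 47
σ = (0, 2, 1): 19 + (-1) + 2 = 20
σ = (1, 0, 2): (-6) + (-2) + 4 = -4
σ = (1, 2, 0): (-6) + (-1) + 27 = 20
σ = (2, 0, 1): (-9) + (-2) + 2 = -9
σ = (2, 1, 0): (-9) + 24 + 27 = 42
Optimal value attained by: σ = (0, 1, 2).
Answer: det⊕(C) = 47; verdict: NONSINGULAR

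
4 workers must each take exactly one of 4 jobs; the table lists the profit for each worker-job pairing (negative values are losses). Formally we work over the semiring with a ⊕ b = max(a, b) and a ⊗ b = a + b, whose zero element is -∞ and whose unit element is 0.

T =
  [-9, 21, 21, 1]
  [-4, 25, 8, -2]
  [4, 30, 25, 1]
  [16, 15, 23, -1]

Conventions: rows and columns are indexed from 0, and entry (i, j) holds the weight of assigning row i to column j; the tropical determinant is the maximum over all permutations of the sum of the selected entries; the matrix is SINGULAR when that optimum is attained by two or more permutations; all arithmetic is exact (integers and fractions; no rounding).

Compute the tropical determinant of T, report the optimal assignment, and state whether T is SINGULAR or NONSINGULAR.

σ = (0, 1, 2, 3): (-9) + 25 + 25 + (-1) = 40
σ = (0, 1, 3, 2): (-9) + 25 + 1 + 23 = 40
σ = (0, 2, 1, 3): (-9) + 8 + 30 + (-1) = 28
σ = (0, 2, 3, 1): (-9) + 8 + 1 + 15 = 15
σ = (0, 3, 1, 2): (-9) + (-2) + 30 + 23 = 42
σ = (0, 3, 2, 1): (-9) + (-2) + 25 + 15 = 29
σ = (1, 0, 2, 3): 21 + (-4) + 25 + (-1) = 41
σ = (1, 0, 3, 2): 21 + (-4) + 1 + 23 = 41
σ = (1, 2, 0, 3): 21 + 8 + 4 + (-1) = 32
σ = (1, 2, 3, 0): 21 + 8 + 1 + 16 = 46
σ = (1, 3, 0, 2): 21 + (-2) + 4 + 23 = 46
σ = (1, 3, 2, 0): 21 + (-2) + 25 + 16 = 60
σ = (2, 0, 1, 3): 21 + (-4) + 30 + (-1) = 46
σ = (2, 0, 3, 1): 21 + (-4) + 1 + 15 = 33
σ = (2, 1, 0, 3): 21 + 25 + 4 + (-1) = 49
σ = (2, 1, 3, 0): 21 + 25 + 1 + 16 = 63
σ = (2, 3, 0, 1): 21 + (-2) + 4 + 15 = 38
σ = (2, 3, 1, 0): 21 + (-2) + 30 + 16 = 65
σ = (3, 0, 1, 2): 1 + (-4) + 30 + 23 = 50
σ = (3, 0, 2, 1): 1 + (-4) + 25 + 15 = 37
σ = (3, 1, 0, 2): 1 + 25 + 4 + 23 = 53
σ = (3, 1, 2, 0): 1 + 25 + 25 + 16 = 67
σ = (3, 2, 0, 1): 1 + 8 + 4 + 15 = 28
σ = (3, 2, 1, 0): 1 + 8 + 30 + 16 = 55
Optimal value attained by: σ = (3, 1, 2, 0).
Answer: det⊕(T) = 67; verdict: NONSINGULAR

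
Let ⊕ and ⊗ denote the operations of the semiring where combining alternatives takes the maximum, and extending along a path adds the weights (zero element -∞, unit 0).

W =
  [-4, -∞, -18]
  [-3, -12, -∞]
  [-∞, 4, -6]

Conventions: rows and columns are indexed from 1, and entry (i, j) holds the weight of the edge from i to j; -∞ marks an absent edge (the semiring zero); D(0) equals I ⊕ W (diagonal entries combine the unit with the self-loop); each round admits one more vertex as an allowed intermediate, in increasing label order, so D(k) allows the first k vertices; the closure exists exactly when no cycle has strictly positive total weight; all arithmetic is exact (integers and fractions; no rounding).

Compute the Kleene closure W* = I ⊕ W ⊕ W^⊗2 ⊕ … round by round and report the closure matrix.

D(0):
  [0, -∞, -18]
  [-3, 0, -∞]
  [-∞, 4, 0]
D(1):
  [0, -∞, -18]
  [-3, 0, -21]
  [-∞, 4, 0]
D(2):
  [0, -∞, -18]
  [-3, 0, -21]
  [1, 4, 0]
D(3):
  [0, -14, -18]
  [-3, 0, -21]
  [1, 4, 0]
Answer: W* = [[0, -14, -18], [-3, 0, -21], [1, 4, 0]]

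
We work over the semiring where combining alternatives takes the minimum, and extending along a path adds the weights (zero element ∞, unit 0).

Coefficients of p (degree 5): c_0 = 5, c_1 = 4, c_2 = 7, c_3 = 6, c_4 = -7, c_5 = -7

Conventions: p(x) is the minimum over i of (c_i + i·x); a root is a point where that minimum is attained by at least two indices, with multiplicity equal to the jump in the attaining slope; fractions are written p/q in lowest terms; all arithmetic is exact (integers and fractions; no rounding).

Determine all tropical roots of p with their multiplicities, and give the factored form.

hull edge (i=0, c=5) to (i=4, c=-7): slope -3, span 4
hull edge (i=4, c=-7) to (i=5, c=-7): slope 0, span 1
Factored form: p(x) = -7 ⊗ (x ⊕ 0) ⊗ (x ⊕ 3) ⊗ (x ⊕ 3) ⊗ (x ⊕ 3) ⊗ (x ⊕ 3)
Answer: roots = 0 (mult 1), 3 (mult 4)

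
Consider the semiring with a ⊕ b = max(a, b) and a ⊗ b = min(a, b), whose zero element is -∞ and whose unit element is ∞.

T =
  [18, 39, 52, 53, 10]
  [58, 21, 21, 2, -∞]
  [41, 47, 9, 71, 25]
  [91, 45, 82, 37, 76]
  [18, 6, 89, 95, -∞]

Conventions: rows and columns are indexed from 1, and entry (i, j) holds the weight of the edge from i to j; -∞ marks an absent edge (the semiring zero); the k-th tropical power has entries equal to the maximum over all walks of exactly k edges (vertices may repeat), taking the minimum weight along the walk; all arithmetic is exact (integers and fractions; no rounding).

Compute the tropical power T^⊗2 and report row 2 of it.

T^⊗2:
  [53, 47, 53, 52, 53]
  [21, 39, 52, 53, 21]
  [71, 45, 71, 41, 71]
  [45, 47, 76, 76, 37]
  [91, 47, 82, 71, 76]
Answer: row 2 of T^⊗2 = [21, 39, 52, 53, 21]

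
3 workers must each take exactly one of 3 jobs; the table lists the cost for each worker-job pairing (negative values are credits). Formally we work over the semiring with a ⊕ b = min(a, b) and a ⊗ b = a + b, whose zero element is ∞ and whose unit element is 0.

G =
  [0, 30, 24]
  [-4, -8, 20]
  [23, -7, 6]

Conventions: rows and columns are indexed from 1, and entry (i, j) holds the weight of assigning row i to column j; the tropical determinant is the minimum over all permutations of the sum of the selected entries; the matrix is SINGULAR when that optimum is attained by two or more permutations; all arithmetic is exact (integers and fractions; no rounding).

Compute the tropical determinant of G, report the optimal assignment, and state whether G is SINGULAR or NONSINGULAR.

σ = (1, 2, 3): 0 + (-8) + 6 = -2
σ = (1, 3, 2): 0 + 20 + (-7) = 13
σ = (2, 1, 3): 30 + (-4) + 6 = 32
σ = (2, 3, 1): 30 + 20 + 23 = 73
σ = (3, 1, 2): 24 + (-4) + (-7) = 13
σ = (3, 2, 1): 24 + (-8) + 23 = 39
Optimal value attained by: σ = (1, 2, 3).
Answer: det⊕(G) = -2; verdict: NONSINGULAR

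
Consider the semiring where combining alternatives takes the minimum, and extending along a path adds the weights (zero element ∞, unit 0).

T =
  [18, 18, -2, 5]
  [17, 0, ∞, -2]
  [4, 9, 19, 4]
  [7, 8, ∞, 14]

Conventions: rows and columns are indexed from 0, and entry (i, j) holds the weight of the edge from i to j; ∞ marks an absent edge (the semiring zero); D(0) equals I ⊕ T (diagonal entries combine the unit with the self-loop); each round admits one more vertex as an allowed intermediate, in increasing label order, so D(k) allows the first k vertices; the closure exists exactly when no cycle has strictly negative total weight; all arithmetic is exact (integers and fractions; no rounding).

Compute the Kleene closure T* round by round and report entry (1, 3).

D(0):
  [0, 18, -2, 5]
  [17, 0, ∞, -2]
  [4, 9, 0, 4]
  [7, 8, ∞, 0]
D(1):
  [0, 18, -2, 5]
  [17, 0, 15, -2]
  [4, 9, 0, 4]
  [7, 8, 5, 0]
D(2):
  [0, 18, -2, 5]
  [17, 0, 15, -2]
  [4, 9, 0, 4]
  [7, 8, 5, 0]
D(3):
  [0, 7, -2, 2]
  [17, 0, 15, -2]
  [4, 9, 0, 4]
  [7, 8, 5, 0]
D(4):
  [0, 7, -2, 2]
  [5, 0, 3, -2]
  [4, 9, 0, 4]
  [7, 8, 5, 0]
Answer: T*[1][3] = -2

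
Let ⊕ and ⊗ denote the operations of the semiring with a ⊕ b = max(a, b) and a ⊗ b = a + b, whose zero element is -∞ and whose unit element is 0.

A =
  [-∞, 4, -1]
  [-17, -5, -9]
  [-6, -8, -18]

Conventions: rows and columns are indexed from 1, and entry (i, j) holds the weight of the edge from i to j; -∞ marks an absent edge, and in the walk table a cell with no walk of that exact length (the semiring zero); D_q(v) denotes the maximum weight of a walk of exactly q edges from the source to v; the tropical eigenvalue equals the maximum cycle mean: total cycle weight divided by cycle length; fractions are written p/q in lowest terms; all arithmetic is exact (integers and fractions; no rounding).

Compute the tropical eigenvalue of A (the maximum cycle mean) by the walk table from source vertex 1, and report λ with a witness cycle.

q=0: [0, -∞, -∞]
q=1: [-∞, 4, -1]
q=2: [-7, -1, -5]
q=3: [-11, -3, -8]
Optimal cycle mean attained by: cycle 1->3->1, total (-1) + (-6), length 2.
Answer: λ = -7/2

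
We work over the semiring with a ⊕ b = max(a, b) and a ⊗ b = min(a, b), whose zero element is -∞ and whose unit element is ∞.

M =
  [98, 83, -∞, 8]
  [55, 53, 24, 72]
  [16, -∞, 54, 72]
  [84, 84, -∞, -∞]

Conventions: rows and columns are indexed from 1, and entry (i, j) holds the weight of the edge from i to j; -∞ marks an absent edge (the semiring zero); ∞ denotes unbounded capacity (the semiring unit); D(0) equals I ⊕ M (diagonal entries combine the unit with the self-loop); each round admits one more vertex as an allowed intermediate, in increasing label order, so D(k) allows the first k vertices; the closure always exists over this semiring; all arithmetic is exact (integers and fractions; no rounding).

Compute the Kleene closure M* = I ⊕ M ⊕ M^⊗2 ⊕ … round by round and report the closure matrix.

D(0):
  [∞, 83, -∞, 8]
  [55, ∞, 24, 72]
  [16, -∞, ∞, 72]
  [84, 84, -∞, ∞]
D(1):
  [∞, 83, -∞, 8]
  [55, ∞, 24, 72]
  [16, 16, ∞, 72]
  [84, 84, -∞, ∞]
D(2):
  [∞, 83, 24, 72]
  [55, ∞, 24, 72]
  [16, 16, ∞, 72]
  [84, 84, 24, ∞]
D(3):
  [∞, 83, 24, 72]
  [55, ∞, 24, 72]
  [16, 16, ∞, 72]
  [84, 84, 24, ∞]
D(4):
  [∞, 83, 24, 72]
  [72, ∞, 24, 72]
  [72, 72, ∞, 72]
  [84, 84, 24, ∞]
Answer: M* = [[∞, 83, 24, 72], [72, ∞, 24, 72], [72, 72, ∞, 72], [84, 84, 24, ∞]]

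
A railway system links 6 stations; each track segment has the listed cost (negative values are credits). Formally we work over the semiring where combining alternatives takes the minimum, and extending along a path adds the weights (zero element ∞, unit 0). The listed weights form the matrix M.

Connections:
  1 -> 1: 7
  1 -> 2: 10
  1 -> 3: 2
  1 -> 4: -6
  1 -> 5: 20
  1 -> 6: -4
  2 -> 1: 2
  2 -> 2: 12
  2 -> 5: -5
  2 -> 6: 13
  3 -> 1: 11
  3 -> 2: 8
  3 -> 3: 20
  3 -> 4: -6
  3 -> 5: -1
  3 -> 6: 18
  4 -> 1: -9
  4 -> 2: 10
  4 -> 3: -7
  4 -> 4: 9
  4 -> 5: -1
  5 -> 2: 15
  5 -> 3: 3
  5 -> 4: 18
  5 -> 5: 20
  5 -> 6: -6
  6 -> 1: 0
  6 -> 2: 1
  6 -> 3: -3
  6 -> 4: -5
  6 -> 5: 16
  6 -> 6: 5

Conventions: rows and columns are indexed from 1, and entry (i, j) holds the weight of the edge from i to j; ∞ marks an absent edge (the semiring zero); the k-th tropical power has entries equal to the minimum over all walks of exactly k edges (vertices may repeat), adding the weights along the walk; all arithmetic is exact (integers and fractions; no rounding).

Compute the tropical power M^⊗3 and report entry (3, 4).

M^⊗2:
  [-15, -3, -13, -9, -7, 1]
  [9, 10, -2, -4, 7, -11]
  [-15, 4, -13, 3, -7, -7]
  [-2, 1, -7, -15, -8, -13]
  [-6, -5, -9, -11, 2, -1]
  [-14, 5, -12, -9, -6, -4]
M^⊗3:
  [-18, -5, -16, -21, -14, -19]
  [-13, -10, -14, -16, -5, -6]
  [-8, -6, -13, -21, -14, -19]
  [-24, -12, -22, -18, -16, -14]
  [-20, -1, -18, -15, -12, -10]
  [-18, -4, -16, -20, -13, -18]
Key observation: the optimum is the walk 3->4->1->4, with weight (-6) + (-9) + (-6) = -21.
Optimal value attained by: walk 3->4->1->4.
Answer: (M^⊗3)[3][4] = -21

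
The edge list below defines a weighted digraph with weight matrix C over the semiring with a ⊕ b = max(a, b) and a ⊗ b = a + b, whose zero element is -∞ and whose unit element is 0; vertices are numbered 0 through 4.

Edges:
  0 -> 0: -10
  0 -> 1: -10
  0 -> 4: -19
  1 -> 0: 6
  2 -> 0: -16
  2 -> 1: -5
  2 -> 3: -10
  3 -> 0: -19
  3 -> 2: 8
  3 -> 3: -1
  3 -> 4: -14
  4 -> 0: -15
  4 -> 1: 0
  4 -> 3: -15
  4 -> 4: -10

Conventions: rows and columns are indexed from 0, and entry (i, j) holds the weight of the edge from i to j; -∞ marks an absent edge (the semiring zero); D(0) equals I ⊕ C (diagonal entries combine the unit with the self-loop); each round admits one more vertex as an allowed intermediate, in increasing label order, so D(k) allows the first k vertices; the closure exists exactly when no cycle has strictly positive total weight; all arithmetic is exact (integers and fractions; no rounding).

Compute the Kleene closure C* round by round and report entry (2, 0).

D(0):
  [0, -10, -∞, -∞, -19]
  [6, 0, -∞, -∞, -∞]
  [-16, -5, 0, -10, -∞]
  [-19, -∞, 8, 0, -14]
  [-15, 0, -∞, -15, 0]
D(1):
  [0, -10, -∞, -∞, -19]
  [6, 0, -∞, -∞, -13]
  [-16, -5, 0, -10, -35]
  [-19, -29, 8, 0, -14]
  [-15, 0, -∞, -15, 0]
D(2):
  [0, -10, -∞, -∞, -19]
  [6, 0, -∞, -∞, -13]
  [1, -5, 0, -10, -18]
  [-19, -29, 8, 0, -14]
  [6, 0, -∞, -15, 0]
D(3):
  [0, -10, -∞, -∞, -19]
  [6, 0, -∞, -∞, -13]
  [1, -5, 0, -10, -18]
  [9, 3, 8, 0, -10]
  [6, 0, -∞, -15, 0]
D(4):
  [0, -10, -∞, -∞, -19]
  [6, 0, -∞, -∞, -13]
  [1, -5, 0, -10, -18]
  [9, 3, 8, 0, -10]
  [6, 0, -7, -15, 0]
D(5):
  [0, -10, -26, -34, -19]
  [6, 0, -20, -28, -13]
  [1, -5, 0, -10, -18]
  [9, 3, 8, 0, -10]
  [6, 0, -7, -15, 0]
Answer: C*[2][0] = 1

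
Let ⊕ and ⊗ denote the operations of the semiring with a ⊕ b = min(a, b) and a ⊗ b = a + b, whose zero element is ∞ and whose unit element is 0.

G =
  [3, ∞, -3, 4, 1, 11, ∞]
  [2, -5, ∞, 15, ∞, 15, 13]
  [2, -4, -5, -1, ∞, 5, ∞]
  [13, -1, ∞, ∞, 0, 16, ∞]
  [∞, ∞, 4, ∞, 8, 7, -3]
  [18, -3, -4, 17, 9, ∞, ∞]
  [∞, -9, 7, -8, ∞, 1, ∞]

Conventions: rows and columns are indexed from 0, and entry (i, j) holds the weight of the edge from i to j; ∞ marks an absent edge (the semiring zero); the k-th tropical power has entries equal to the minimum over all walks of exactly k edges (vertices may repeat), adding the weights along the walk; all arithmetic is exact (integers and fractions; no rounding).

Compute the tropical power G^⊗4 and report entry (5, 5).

G^⊗2:
  [-1, -7, -8, -4, 4, 2, -2]
  [-3, -10, -1, 5, 3, 10, 8]
  [-3, -9, -10, -6, -1, 0, 9]
  [1, -6, 4, 14, 8, 7, -3]
  [6, -12, -1, -11, 16, -2, 5]
  [-2, -8, -9, -5, 17, 1, 6]
  [-7, -14, -3, 6, -8, 6, 4]
G^⊗3:
  [-6, -12, -13, -10, -4, -3, 1]
  [-8, -15, -6, -2, -2, 4, 0]
  [-8, -14, -15, -11, -6, -5, -4]
  [-4, -12, -2, -11, 2, -2, 5]
  [-10, -17, -6, -3, -11, 3, 1]
  [-7, -13, -14, -10, -5, -4, 5]
  [-12, -19, -10, -4, -6, -1, -11]
G^⊗4:
  [-11, -17, -18, -14, -10, -8, -7]
  [-13, -20, -11, -8, -7, -1, -5]
  [-13, -19, -20, -16, -11, -10, -9]
  [-10, -17, -7, -3, -11, 3, -1]
  [-15, -22, -13, -7, -9, -4, -14]
  [-12, -18, -19, -15, -10, -9, -8]
  [-17, -24, -15, -19, -11, -10, -9]
Key observation: the optimum is the walk 5->2->2->2->5, with weight (-4) + (-5) + (-5) + 5 = -9.
Optimal value attained by: walk 5->2->2->2->5.
Answer: (G^⊗4)[5][5] = -9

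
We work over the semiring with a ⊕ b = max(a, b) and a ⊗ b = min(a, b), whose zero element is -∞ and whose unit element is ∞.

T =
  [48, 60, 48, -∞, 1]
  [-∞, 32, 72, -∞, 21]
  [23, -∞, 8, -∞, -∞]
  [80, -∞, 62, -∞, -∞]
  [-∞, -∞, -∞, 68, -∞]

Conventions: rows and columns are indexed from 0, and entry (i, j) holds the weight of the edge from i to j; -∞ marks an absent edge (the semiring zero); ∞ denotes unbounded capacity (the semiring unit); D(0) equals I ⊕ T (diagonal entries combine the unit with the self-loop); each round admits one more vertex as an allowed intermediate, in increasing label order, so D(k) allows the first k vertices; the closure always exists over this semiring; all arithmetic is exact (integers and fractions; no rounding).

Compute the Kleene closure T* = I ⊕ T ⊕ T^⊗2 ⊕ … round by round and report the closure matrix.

D(0):
  [∞, 60, 48, -∞, 1]
  [-∞, ∞, 72, -∞, 21]
  [23, -∞, ∞, -∞, -∞]
  [80, -∞, 62, ∞, -∞]
  [-∞, -∞, -∞, 68, ∞]
D(1):
  [∞, 60, 48, -∞, 1]
  [-∞, ∞, 72, -∞, 21]
  [23, 23, ∞, -∞, 1]
  [80, 60, 62, ∞, 1]
  [-∞, -∞, -∞, 68, ∞]
D(2):
  [∞, 60, 60, -∞, 21]
  [-∞, ∞, 72, -∞, 21]
  [23, 23, ∞, -∞, 21]
  [80, 60, 62, ∞, 21]
  [-∞, -∞, -∞, 68, ∞]
D(3):
  [∞, 60, 60, -∞, 21]
  [23, ∞, 72, -∞, 21]
  [23, 23, ∞, -∞, 21]
  [80, 60, 62, ∞, 21]
  [-∞, -∞, -∞, 68, ∞]
D(4):
  [∞, 60, 60, -∞, 21]
  [23, ∞, 72, -∞, 21]
  [23, 23, ∞, -∞, 21]
  [80, 60, 62, ∞, 21]
  [68, 60, 62, 68, ∞]
D(5):
  [∞, 60, 60, 21, 21]
  [23, ∞, 72, 21, 21]
  [23, 23, ∞, 21, 21]
  [80, 60, 62, ∞, 21]
  [68, 60, 62, 68, ∞]
Answer: T* = [[∞, 60, 60, 21, 21], [23, ∞, 72, 21, 21], [23, 23, ∞, 21, 21], [80, 60, 62, ∞, 21], [68, 60, 62, 68, ∞]]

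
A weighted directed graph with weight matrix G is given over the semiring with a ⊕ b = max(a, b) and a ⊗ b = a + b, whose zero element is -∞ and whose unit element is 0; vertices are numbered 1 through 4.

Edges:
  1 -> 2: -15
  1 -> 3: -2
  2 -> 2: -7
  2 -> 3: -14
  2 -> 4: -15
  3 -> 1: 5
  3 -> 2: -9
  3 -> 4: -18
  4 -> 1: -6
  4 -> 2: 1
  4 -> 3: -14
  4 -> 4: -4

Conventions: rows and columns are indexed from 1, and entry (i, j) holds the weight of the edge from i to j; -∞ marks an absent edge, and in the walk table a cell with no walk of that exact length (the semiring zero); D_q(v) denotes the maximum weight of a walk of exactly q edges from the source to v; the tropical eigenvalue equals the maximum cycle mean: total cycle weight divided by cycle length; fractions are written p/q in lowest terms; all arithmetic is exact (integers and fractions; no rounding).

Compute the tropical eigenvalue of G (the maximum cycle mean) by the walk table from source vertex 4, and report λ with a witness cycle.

q=0: [-∞, -∞, -∞, 0]
q=1: [-6, 1, -14, -4]
q=2: [-9, -3, -8, -8]
q=3: [-3, -7, -11, -12]
q=4: [-6, -11, -5, -16]
Optimal cycle mean attained by: cycle 1->3->1, total (-2) + 5, length 2.
Answer: λ = 3/2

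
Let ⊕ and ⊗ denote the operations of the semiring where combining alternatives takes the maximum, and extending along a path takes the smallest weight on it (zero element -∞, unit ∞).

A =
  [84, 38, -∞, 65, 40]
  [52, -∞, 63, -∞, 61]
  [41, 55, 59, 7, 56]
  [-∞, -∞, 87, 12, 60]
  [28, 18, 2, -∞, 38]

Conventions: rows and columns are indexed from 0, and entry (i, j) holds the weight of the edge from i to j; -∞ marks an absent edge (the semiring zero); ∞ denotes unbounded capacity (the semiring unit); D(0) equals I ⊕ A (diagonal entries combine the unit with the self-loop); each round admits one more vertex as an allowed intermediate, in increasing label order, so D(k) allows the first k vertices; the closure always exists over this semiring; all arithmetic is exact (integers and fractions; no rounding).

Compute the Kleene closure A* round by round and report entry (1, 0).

D(0):
  [∞, 38, -∞, 65, 40]
  [52, ∞, 63, -∞, 61]
  [41, 55, ∞, 7, 56]
  [-∞, -∞, 87, ∞, 60]
  [28, 18, 2, -∞, ∞]
D(1):
  [∞, 38, -∞, 65, 40]
  [52, ∞, 63, 52, 61]
  [41, 55, ∞, 41, 56]
  [-∞, -∞, 87, ∞, 60]
  [28, 28, 2, 28, ∞]
D(2):
  [∞, 38, 38, 65, 40]
  [52, ∞, 63, 52, 61]
  [52, 55, ∞, 52, 56]
  [-∞, -∞, 87, ∞, 60]
  [28, 28, 28, 28, ∞]
D(3):
  [∞, 38, 38, 65, 40]
  [52, ∞, 63, 52, 61]
  [52, 55, ∞, 52, 56]
  [52, 55, 87, ∞, 60]
  [28, 28, 28, 28, ∞]
D(4):
  [∞, 55, 65, 65, 60]
  [52, ∞, 63, 52, 61]
  [52, 55, ∞, 52, 56]
  [52, 55, 87, ∞, 60]
  [28, 28, 28, 28, ∞]
D(5):
  [∞, 55, 65, 65, 60]
  [52, ∞, 63, 52, 61]
  [52, 55, ∞, 52, 56]
  [52, 55, 87, ∞, 60]
  [28, 28, 28, 28, ∞]
Answer: A*[1][0] = 52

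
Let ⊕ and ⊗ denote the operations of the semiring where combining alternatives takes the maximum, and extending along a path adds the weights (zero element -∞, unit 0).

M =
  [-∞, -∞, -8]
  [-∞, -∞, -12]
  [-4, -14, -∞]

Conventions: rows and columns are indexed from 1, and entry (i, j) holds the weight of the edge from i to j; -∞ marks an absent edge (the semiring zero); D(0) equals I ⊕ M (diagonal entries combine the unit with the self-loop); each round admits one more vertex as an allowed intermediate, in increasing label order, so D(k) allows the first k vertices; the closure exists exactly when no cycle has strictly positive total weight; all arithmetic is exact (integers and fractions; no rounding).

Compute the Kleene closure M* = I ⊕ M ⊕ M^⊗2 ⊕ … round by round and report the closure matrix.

D(0):
  [0, -∞, -8]
  [-∞, 0, -12]
  [-4, -14, 0]
D(1):
  [0, -∞, -8]
  [-∞, 0, -12]
  [-4, -14, 0]
D(2):
  [0, -∞, -8]
  [-∞, 0, -12]
  [-4, -14, 0]
D(3):
  [0, -22, -8]
  [-16, 0, -12]
  [-4, -14, 0]
Answer: M* = [[0, -22, -8], [-16, 0, -12], [-4, -14, 0]]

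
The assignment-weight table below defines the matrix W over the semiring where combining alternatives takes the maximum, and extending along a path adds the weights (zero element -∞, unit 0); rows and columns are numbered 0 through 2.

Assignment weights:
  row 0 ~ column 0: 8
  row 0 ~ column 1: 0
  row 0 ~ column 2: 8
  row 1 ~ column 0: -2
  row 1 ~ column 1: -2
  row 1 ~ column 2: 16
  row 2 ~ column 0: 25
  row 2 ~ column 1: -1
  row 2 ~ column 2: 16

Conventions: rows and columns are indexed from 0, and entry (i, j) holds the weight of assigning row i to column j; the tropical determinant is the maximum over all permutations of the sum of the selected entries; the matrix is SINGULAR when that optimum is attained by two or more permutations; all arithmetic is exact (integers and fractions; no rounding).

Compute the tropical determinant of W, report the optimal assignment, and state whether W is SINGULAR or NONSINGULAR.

σ = (0, 1, 2): 8 + (-2) + 16 = 22
σ = (0, 2, 1): 8 + 16 + (-1) = 23
σ = (1, 0, 2): 0 + (-2) + 16 = 14
σ = (1, 2, 0): 0 + 16 + 25 = 41
σ = (2, 0, 1): 8 + (-2) + (-1) = 5
σ = (2, 1, 0): 8 + (-2) + 25 = 31
Optimal value attained by: σ = (1, 2, 0).
Answer: det⊕(W) = 41; verdict: NONSINGULAR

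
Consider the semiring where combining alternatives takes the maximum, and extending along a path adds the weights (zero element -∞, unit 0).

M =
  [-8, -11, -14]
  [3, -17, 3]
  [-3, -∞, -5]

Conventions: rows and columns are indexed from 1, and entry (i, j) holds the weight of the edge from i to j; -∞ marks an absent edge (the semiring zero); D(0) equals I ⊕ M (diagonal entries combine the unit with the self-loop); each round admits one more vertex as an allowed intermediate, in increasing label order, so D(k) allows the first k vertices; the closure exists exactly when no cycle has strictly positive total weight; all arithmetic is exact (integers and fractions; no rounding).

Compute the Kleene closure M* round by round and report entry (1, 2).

D(0):
  [0, -11, -14]
  [3, 0, 3]
  [-3, -∞, 0]
D(1):
  [0, -11, -14]
  [3, 0, 3]
  [-3, -14, 0]
D(2):
  [0, -11, -8]
  [3, 0, 3]
  [-3, -14, 0]
D(3):
  [0, -11, -8]
  [3, 0, 3]
  [-3, -14, 0]
Answer: M*[1][2] = -11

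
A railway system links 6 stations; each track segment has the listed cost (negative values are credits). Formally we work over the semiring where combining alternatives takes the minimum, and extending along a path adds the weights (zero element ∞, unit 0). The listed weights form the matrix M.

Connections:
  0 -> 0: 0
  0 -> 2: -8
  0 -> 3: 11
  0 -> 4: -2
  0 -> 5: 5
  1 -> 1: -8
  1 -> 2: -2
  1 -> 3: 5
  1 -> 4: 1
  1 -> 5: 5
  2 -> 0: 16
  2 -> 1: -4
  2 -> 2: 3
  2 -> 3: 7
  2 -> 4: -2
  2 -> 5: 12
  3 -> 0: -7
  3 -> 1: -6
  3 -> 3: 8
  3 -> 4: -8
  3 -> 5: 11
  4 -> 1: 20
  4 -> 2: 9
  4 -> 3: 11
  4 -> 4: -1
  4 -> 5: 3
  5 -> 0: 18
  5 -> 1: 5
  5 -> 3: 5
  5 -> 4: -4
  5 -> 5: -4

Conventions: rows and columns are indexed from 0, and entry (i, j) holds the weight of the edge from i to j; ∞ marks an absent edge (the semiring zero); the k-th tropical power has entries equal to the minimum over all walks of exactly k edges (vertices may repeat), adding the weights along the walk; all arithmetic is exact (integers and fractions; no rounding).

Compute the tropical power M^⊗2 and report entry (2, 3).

M^⊗2:
  [0, -12, -8, -1, -10, 1]
  [-2, -16, -10, -3, -7, -3]
  [0, -12, -6, 1, -3, 1]
  [-7, -14, -15, -1, -9, -5]
  [4, 5, 8, 8, -2, -1]
  [-2, -3, 3, 1, -8, -8]
Key observation: the optimum is the walk 2->1->3, with weight (-4) + 5 = 1.
Optimal value attained by: walk 2->1->3.
Answer: (M^⊗2)[2][3] = 1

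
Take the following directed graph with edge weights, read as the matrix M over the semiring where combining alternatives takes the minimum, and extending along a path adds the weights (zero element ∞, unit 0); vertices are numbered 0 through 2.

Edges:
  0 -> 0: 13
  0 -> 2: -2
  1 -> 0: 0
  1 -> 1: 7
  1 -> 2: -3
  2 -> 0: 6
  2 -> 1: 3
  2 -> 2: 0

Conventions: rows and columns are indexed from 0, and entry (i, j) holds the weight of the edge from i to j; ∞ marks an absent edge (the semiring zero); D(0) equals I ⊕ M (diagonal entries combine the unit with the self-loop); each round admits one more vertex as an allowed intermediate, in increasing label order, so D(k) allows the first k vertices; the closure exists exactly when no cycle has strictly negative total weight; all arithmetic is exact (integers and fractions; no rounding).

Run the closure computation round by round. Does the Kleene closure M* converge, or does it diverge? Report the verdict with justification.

D(0):
  [0, ∞, -2]
  [0, 0, -3]
  [6, 3, 0]
D(1):
  [0, ∞, -2]
  [0, 0, -3]
  [6, 3, 0]
D(2):
  [0, ∞, -2]
  [0, 0, -3]
  [3, 3, 0]
D(3):
  [0, 1, -2]
  [0, 0, -3]
  [3, 3, 0]
Key observation: every diagonal entry stays at the unit through all rounds, so no improving cycle exists.
Answer: CONVERGES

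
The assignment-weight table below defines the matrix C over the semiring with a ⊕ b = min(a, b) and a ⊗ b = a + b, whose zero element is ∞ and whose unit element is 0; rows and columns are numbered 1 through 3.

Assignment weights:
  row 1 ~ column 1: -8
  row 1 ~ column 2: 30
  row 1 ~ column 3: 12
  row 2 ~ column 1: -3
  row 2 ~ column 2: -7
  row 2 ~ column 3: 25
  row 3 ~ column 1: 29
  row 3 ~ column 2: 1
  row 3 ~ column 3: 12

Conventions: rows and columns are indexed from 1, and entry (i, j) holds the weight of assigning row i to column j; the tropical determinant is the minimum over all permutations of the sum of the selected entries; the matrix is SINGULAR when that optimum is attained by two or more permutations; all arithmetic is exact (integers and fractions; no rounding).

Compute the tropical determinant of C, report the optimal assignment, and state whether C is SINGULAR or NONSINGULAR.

σ = (1, 2, 3): (-8) + (-7) + 12 = -3
σ = (1, 3, 2): (-8) + 25 + 1 = 18
σ = (2, 1, 3): 30 + (-3) + 12 = 39
σ = (2, 3, 1): 30 + 25 + 29 = 84
σ = (3, 1, 2): 12 + (-3) + 1 = 10
σ = (3, 2, 1): 12 + (-7) + 29 = 34
Optimal value attained by: σ = (1, 2, 3).
Answer: det⊕(C) = -3; verdict: NONSINGULAR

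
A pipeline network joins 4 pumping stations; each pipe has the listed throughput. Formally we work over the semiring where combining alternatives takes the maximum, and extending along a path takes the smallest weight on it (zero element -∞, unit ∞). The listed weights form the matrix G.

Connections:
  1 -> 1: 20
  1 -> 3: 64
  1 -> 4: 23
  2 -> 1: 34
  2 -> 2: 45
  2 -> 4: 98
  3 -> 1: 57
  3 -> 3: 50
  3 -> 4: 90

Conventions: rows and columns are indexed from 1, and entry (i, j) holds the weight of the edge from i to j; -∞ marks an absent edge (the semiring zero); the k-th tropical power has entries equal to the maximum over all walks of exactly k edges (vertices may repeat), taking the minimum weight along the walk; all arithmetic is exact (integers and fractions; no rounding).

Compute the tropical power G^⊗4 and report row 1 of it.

G^⊗2:
  [57, -∞, 50, 64]
  [34, 45, 34, 45]
  [50, -∞, 57, 50]
  [-∞, -∞, -∞, -∞]
G^⊗3:
  [50, -∞, 57, 50]
  [34, 45, 34, 45]
  [57, -∞, 50, 57]
  [-∞, -∞, -∞, -∞]
G^⊗4:
  [57, -∞, 50, 57]
  [34, 45, 34, 45]
  [50, -∞, 57, 50]
  [-∞, -∞, -∞, -∞]
Answer: row 1 of G^⊗4 = [57, -∞, 50, 57]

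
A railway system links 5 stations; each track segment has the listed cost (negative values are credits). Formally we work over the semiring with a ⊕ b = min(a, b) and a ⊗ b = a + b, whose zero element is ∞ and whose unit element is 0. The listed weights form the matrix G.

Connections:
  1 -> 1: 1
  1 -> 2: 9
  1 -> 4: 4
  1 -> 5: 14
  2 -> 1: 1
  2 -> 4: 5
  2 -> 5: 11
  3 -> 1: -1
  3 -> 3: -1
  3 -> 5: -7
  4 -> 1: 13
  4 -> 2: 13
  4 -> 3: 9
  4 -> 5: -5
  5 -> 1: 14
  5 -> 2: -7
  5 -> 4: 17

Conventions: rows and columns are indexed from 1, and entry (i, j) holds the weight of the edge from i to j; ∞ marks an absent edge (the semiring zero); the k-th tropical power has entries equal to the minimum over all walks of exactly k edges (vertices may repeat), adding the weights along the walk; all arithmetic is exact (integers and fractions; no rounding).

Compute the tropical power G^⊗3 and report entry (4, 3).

G^⊗2:
  [2, 7, 13, 5, -1]
  [2, 4, 14, 5, 0]
  [-2, -14, -2, 3, -8]
  [8, -12, 8, 12, 2]
  [-6, 23, 26, -2, 4]
G^⊗3:
  [3, -8, 12, 6, 0]
  [3, -7, 13, 6, 0]
  [-13, -15, -3, -9, -9]
  [-11, -5, 7, -7, -1]
  [-5, -3, 7, -2, -7]
Key observation: the optimum is the walk 4->3->3->3, with weight 9 + (-1) + (-1) = 7.
Optimal value attained by: walk 4->3->3->3.
Answer: (G^⊗3)[4][3] = 7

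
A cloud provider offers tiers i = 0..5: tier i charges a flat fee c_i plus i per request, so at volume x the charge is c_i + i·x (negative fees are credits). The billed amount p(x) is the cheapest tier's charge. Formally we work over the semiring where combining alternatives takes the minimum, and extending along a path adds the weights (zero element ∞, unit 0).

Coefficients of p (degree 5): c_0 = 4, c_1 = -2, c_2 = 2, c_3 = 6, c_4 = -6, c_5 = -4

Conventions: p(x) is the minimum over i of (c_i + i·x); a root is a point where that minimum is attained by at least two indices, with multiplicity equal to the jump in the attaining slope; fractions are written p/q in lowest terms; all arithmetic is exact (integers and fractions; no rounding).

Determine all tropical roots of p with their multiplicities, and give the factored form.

hull edge (i=0, c=4) to (i=1, c=-2): slope -6, span 1
hull edge (i=1, c=-2) to (i=4, c=-6): slope -4/3, span 3
hull edge (i=4, c=-6) to (i=5, c=-4): slope 2, span 1
Factored form: p(x) = -4 ⊗ (x ⊕ (-2)) ⊗ (x ⊕ 4/3) ⊗ (x ⊕ 4/3) ⊗ (x ⊕ 4/3) ⊗ (x ⊕ 6)
Answer: roots = -2 (mult 1), 4/3 (mult 3), 6 (mult 1)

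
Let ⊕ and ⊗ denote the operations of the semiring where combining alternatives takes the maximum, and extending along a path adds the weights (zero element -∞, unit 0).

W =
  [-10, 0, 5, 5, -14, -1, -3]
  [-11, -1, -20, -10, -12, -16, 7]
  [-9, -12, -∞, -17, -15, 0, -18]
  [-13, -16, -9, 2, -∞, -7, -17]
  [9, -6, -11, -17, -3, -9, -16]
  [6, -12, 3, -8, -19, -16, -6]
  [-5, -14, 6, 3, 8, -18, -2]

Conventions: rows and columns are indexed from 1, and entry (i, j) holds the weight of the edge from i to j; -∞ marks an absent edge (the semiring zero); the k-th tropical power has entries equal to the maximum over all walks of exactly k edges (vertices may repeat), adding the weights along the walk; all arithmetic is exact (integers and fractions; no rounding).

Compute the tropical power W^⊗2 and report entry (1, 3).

W^⊗2:
  [5, -1, 3, 7, 5, 5, 7]
  [2, -2, 13, 10, 15, -11, 6]
  [6, -9, 3, -4, -10, -10, -5]
  [-1, -13, -4, 4, -9, -5, -9]
  [6, 9, 14, 14, -5, 8, 6]
  [-4, 6, 11, 11, 2, 5, 3]
  [17, 2, 4, 5, 6, 6, -4]
Key observation: the optimum is the walk 1->7->3, with weight (-3) + 6 = 3.
Optimal value attained by: walk 1->7->3.
Answer: (W^⊗2)[1][3] = 3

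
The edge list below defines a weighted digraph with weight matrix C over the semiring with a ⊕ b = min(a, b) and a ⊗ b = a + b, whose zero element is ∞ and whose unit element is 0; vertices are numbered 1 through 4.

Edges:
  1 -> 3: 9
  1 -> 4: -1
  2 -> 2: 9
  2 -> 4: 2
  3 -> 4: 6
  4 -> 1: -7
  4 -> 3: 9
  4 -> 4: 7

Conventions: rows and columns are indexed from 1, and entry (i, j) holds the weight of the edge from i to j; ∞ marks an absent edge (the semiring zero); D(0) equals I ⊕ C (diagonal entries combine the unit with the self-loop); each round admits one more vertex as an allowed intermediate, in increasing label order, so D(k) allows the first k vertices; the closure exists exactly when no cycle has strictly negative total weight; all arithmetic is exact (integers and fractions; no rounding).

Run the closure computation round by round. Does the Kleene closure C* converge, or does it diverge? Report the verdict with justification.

D(0):
  [0, ∞, 9, -1]
  [∞, 0, ∞, 2]
  [∞, ∞, 0, 6]
  [-7, ∞, 9, 0]
Detection: at round 1, diagonal entry (4, 4) turns strictly negative.
Key observation: the cycle 4->1->4 has total weight (-7) + (-1), which is strictly negative.
Answer: DIVERGES — negative cycle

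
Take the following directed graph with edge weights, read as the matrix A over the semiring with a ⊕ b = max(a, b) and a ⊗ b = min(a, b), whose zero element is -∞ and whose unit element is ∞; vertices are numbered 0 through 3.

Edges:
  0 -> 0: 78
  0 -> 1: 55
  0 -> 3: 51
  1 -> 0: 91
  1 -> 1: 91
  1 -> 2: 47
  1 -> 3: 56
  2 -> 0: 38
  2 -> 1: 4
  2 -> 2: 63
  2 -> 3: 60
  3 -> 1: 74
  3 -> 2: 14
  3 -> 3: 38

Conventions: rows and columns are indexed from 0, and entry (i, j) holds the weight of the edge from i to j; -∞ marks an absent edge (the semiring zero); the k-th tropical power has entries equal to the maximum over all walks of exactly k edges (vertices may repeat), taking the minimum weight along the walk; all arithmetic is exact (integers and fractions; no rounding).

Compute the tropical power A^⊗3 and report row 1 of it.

A^⊗2:
  [78, 55, 47, 55]
  [91, 91, 47, 56]
  [38, 60, 63, 60]
  [74, 74, 47, 56]
A^⊗3:
  [78, 55, 47, 55]
  [91, 91, 47, 56]
  [60, 60, 63, 60]
  [74, 74, 47, 56]
Answer: row 1 of A^⊗3 = [91, 91, 47, 56]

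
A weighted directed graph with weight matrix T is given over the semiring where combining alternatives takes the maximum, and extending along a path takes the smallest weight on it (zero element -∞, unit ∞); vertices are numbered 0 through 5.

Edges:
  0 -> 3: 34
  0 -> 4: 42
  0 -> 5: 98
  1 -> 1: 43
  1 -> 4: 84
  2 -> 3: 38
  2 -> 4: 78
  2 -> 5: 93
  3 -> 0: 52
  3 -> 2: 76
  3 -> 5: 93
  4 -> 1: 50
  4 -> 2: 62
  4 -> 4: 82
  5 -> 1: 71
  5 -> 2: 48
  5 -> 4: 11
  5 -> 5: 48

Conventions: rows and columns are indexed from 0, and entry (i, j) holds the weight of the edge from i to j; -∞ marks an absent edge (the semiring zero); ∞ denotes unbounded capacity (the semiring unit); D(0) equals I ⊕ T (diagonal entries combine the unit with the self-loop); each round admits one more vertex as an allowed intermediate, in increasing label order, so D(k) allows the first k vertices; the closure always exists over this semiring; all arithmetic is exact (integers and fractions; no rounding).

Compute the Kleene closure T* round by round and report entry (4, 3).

D(0):
  [∞, -∞, -∞, 34, 42, 98]
  [-∞, ∞, -∞, -∞, 84, -∞]
  [-∞, -∞, ∞, 38, 78, 93]
  [52, -∞, 76, ∞, -∞, 93]
  [-∞, 50, 62, -∞, ∞, -∞]
  [-∞, 71, 48, -∞, 11, ∞]
D(1):
  [∞, -∞, -∞, 34, 42, 98]
  [-∞, ∞, -∞, -∞, 84, -∞]
  [-∞, -∞, ∞, 38, 78, 93]
  [52, -∞, 76, ∞, 42, 93]
  [-∞, 50, 62, -∞, ∞, -∞]
  [-∞, 71, 48, -∞, 11, ∞]
D(2):
  [∞, -∞, -∞, 34, 42, 98]
  [-∞, ∞, -∞, -∞, 84, -∞]
  [-∞, -∞, ∞, 38, 78, 93]
  [52, -∞, 76, ∞, 42, 93]
  [-∞, 50, 62, -∞, ∞, -∞]
  [-∞, 71, 48, -∞, 71, ∞]
D(3):
  [∞, -∞, -∞, 34, 42, 98]
  [-∞, ∞, -∞, -∞, 84, -∞]
  [-∞, -∞, ∞, 38, 78, 93]
  [52, -∞, 76, ∞, 76, 93]
  [-∞, 50, 62, 38, ∞, 62]
  [-∞, 71, 48, 38, 71, ∞]
D(4):
  [∞, -∞, 34, 34, 42, 98]
  [-∞, ∞, -∞, -∞, 84, -∞]
  [38, -∞, ∞, 38, 78, 93]
  [52, -∞, 76, ∞, 76, 93]
  [38, 50, 62, 38, ∞, 62]
  [38, 71, 48, 38, 71, ∞]
D(5):
  [∞, 42, 42, 38, 42, 98]
  [38, ∞, 62, 38, 84, 62]
  [38, 50, ∞, 38, 78, 93]
  [52, 50, 76, ∞, 76, 93]
  [38, 50, 62, 38, ∞, 62]
  [38, 71, 62, 38, 71, ∞]
D(6):
  [∞, 71, 62, 38, 71, 98]
  [38, ∞, 62, 38, 84, 62]
  [38, 71, ∞, 38, 78, 93]
  [52, 71, 76, ∞, 76, 93]
  [38, 62, 62, 38, ∞, 62]
  [38, 71, 62, 38, 71, ∞]
Answer: T*[4][3] = 38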